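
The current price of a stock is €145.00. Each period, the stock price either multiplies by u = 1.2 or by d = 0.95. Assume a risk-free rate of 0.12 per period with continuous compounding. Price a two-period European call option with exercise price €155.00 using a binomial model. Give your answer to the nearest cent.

€24.67

Risk-neutral probability p = (e^0.12 − 0.95)/(1.2 − 0.95) = 0.1775/0.2500 = 0.7100
Terminal stock prices: S_uu = 208.8, S_ud = 165.3, S_dd = 130.9
Terminal payoffs (S − K): max(53.8, 0) = 53.8, max(10.3, 0) = 10.3, max(-24.14, 0) = 0
Node u (S = 174): V_u = e^(−0.12)·[0.7100·53.8000 + 0.2900·10.3000] = 36.5273
Node d (S = 137.8): V_d = e^(−0.12)·[0.7100·10.3000 + 0.2900·0.0000] = 6.4859
Node 0 (S = 145): V_0 = e^(−0.12)·[0.7100·36.5273 + 0.2900·6.4859] = 24.6696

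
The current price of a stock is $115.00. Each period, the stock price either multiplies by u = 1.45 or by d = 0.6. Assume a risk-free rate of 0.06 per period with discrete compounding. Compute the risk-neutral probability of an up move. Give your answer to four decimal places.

Risk-neutral probability p = (1 + 0.06 − 0.6)/(1.45 − 0.6) = 0.4600/0.8500 = 0.5412

p = 0.5412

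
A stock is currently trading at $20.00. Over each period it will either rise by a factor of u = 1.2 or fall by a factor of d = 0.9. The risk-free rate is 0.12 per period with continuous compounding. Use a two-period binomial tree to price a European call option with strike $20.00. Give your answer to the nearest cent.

$4.44

Risk-neutral probability p = (e^0.12 − 0.9)/(1.2 − 0.9) = 0.2275/0.3000 = 0.7583
Terminal stock prices: S_uu = 28.8, S_ud = 21.6, S_dd = 16.2
Terminal payoffs (S − K): max(8.8, 0) = 8.8, max(1.6, 0) = 1.6, max(-3.8, 0) = 0
Node u (S = 24): V_u = e^(−0.12)·[0.7583·8.8000 + 0.2417·1.6000] = 6.2616
Node d (S = 18): V_d = e^(−0.12)·[0.7583·1.6000 + 0.2417·0.0000] = 1.0761
Node 0 (S = 20): V_0 = e^(−0.12)·[0.7583·6.2616 + 0.2417·1.0761] = 4.4420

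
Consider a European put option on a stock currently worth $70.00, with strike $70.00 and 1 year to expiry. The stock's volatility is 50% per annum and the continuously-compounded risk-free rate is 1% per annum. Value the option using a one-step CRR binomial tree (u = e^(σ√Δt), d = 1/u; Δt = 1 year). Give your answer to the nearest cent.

CRR parameters: u = e^(σ√Δt) = e^(0.5·√1) = 1.6487, d = 1/u = 0.6065
Per-period rate: rΔt = 0.01·1 = 0.01, so R = e^0.01 = 1.0101
Risk-neutral probability p = (e^0.01 − 0.6065)/(1.6487 − 0.6065) = 0.4035/1.0422 = 0.3872
Terminal stock prices: S_u = 115.4, S_d = 42.46
Terminal payoffs (K − S): max(-45.41, 0) = 0, max(27.54, 0) = 27.54
Node 0 (S = 70): V_0 = e^(−0.01)·[0.3872·0.0000 + 0.6128·27.5429] = 16.7108

$16.71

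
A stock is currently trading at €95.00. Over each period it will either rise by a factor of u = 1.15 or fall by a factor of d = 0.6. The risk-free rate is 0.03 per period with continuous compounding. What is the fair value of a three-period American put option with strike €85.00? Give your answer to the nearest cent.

Risk-neutral probability p = (e^0.03 − 0.6)/(1.15 − 0.6) = 0.4305/0.5500 = 0.7826
Terminal stock prices: S_uuu = 144.5, S_uud = 75.38, S_udd = 39.33, S_ddd = 20.52
Terminal payoffs (K − S): max(-59.48, 0) = 0, max(9.618, 0) = 9.618, max(45.67, 0) = 45.67, max(64.48, 0) = 64.48
Node uu (S = 125.6): continuation = e^(−0.03)·[0.7826·0.0000 + 0.2174·9.6175] = 2.0286; exercise value = 0.0000 ≤ continuation, so V_uu = 2.0286
Node ud (S = 65.55): continuation = e^(−0.03)·[0.7826·9.6175 + 0.2174·45.6700] = 16.9379; exercise value = 19.4500 > continuation, so V_ud = 19.4500 (exercise)
Node dd (S = 34.2): continuation = e^(−0.03)·[0.7826·45.6700 + 0.2174·64.4800] = 48.2879; exercise value = 50.8000 > continuation, so V_dd = 50.8000 (exercise)
Node u (S = 109.2): continuation = e^(−0.03)·[0.7826·2.0286 + 0.2174·19.4500] = 5.6434; exercise value = 0.0000 ≤ continuation, so V_u = 5.6434
Node d (S = 57): continuation = e^(−0.03)·[0.7826·19.4500 + 0.2174·50.8000] = 25.4879; exercise value = 28.0000 > continuation, so V_d = 28.0000 (exercise)
Node 0 (S = 95): continuation = e^(−0.03)·[0.7826·5.6434 + 0.2174·28.0000] = 10.1923; exercise value = 0.0000 ≤ continuation, so V_0 = 10.1923

€10.19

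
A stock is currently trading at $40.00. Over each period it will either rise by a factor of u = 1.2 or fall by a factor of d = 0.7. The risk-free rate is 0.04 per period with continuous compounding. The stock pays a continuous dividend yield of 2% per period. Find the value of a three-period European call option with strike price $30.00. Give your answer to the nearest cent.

$13.16

Per-period risk-free factor R = e^0.04 = 1.0408; dividend-adjusted growth = e^(0.04−0.02) = 1.0202.
Risk-neutral probability p = (1.0202 − 0.7)/(1.2 − 0.7) = 0.3202/0.5000 = 0.6404
Terminal stock prices: S_uuu = 69.12, S_uud = 40.32, S_udd = 23.52, S_ddd = 13.72
Terminal payoffs (S − K): max(39.12, 0) = 39.12, max(10.32, 0) = 10.32, max(-6.48, 0) = 0, max(-16.28, 0) = 0
Node uu (S = 57.6): V_uu = e^(−0.04)·[0.6404·39.1200 + 0.3596·10.3200] = 27.6358
Node ud (S = 33.6): V_ud = e^(−0.04)·[0.6404·10.3200 + 0.3596·0.0000] = 6.3498
Node dd (S = 19.6): V_dd = e^(−0.04)·[0.6404·0.0000 + 0.3596·0.0000] = 0.0000
Node u (S = 48): V_u = e^(−0.04)·[0.6404·27.6358 + 0.3596·6.3498] = 19.1979
Node d (S = 28): V_d = e^(−0.04)·[0.6404·6.3498 + 0.3596·0.0000] = 3.9070
Node 0 (S = 40): V_0 = e^(−0.04)·[0.6404·19.1979 + 0.3596·3.9070] = 13.1622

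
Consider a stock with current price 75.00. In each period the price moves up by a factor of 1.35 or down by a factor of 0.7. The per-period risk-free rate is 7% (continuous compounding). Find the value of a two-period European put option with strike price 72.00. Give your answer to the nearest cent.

6.06

Risk-neutral probability p = (e^0.07 − 0.7)/(1.35 − 0.7) = 0.3725/0.6500 = 0.5731
Terminal stock prices: S_uu = 136.7, S_ud = 70.88, S_dd = 36.75
Terminal payoffs (K − S): max(-64.69, 0) = 0, max(1.125, 0) = 1.125, max(35.25, 0) = 35.25
Node u (S = 101.2): V_u = e^(−0.07)·[0.5731·0.0000 + 0.4269·1.1250] = 0.4478
Node d (S = 52.5): V_d = e^(−0.07)·[0.5731·1.1250 + 0.4269·35.2500] = 14.6324
Node 0 (S = 75): V_0 = e^(−0.07)·[0.5731·0.4478 + 0.4269·14.6324] = 6.0637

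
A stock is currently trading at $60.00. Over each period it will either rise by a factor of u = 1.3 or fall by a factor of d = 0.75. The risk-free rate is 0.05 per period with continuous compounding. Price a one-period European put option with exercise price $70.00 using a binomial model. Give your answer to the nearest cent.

$10.75

Risk-neutral probability p = (e^0.05 − 0.75)/(1.3 − 0.75) = 0.3013/0.5500 = 0.5478
Terminal stock prices: S_u = 78, S_d = 45
Terminal payoffs (K − S): max(-8, 0) = 0, max(25, 0) = 25
Node 0 (S = 60): V_0 = e^(−0.05)·[0.5478·0.0000 + 0.4522·25.0000] = 10.7545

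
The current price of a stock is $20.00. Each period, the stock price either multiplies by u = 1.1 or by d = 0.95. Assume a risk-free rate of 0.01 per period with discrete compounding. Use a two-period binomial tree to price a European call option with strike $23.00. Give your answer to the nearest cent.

Risk-neutral probability p = (1 + 0.01 − 0.95)/(1.1 − 0.95) = 0.0600/0.1500 = 0.4000
Terminal stock prices: S_uu = 24.2, S_ud = 20.9, S_dd = 18.05
Terminal payoffs (S − K): max(1.2, 0) = 1.2, max(-2.1, 0) = 0, max(-4.95, 0) = 0
Node u (S = 22): V_u = 1/1.01·[0.4000·1.2000 + 0.6000·0.0000] = 0.4752
Node d (S = 19): V_d = 1/1.01·[0.4000·0.0000 + 0.6000·0.0000] = 0.0000
Node 0 (S = 20): V_0 = 1/1.01·[0.4000·0.4752 + 0.6000·0.0000] = 0.1882

$0.19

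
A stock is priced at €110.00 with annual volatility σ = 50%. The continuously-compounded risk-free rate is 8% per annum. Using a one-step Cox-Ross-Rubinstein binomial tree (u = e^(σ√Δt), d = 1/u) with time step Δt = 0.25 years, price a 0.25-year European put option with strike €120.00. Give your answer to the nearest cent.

CRR parameters: u = e^(σ√Δt) = e^(0.5·√0.25) = 1.2840, d = 1/u = 0.7788
Per-period rate: rΔt = 0.08·0.25 = 0.02, so R = e^0.02 = 1.0202
Risk-neutral probability p = (e^0.02 − 0.7788)/(1.2840 − 0.7788) = 0.2414/0.5052 = 0.4778
Terminal stock prices: S_u = 141.2, S_d = 85.67
Terminal payoffs (K − S): max(-21.24, 0) = 0, max(34.33, 0) = 34.33
Node 0 (S = 110): V_0 = e^(−0.02)·[0.4778·0.0000 + 0.5222·34.3319] = 17.5728

€17.57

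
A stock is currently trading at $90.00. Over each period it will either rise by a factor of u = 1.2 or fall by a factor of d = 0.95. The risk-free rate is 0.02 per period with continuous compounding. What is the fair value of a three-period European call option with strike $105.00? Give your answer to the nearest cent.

$3.96

Risk-neutral probability p = (e^0.02 − 0.95)/(1.2 − 0.95) = 0.0702/0.2500 = 0.2808
Terminal stock prices: S_uuu = 155.5, S_uud = 123.1, S_udd = 97.47, S_ddd = 77.16
Terminal payoffs (S − K): max(50.52, 0) = 50.52, max(18.12, 0) = 18.12, max(-7.53, 0) = 0, max(-27.84, 0) = 0
Node uu (S = 129.6): V_uu = e^(−0.02)·[0.2808·50.5200 + 0.7192·18.1200] = 26.6791
Node ud (S = 102.6): V_ud = e^(−0.02)·[0.2808·18.1200 + 0.7192·0.0000] = 4.9874
Node dd (S = 81.22): V_dd = e^(−0.02)·[0.2808·0.0000 + 0.7192·0.0000] = 0.0000
Node u (S = 108): V_u = e^(−0.02)·[0.2808·26.6791 + 0.7192·4.9874] = 10.8592
Node d (S = 85.5): V_d = e^(−0.02)·[0.2808·4.9874 + 0.7192·0.0000] = 1.3728
Node 0 (S = 90): V_0 = e^(−0.02)·[0.2808·10.8592 + 0.7192·1.3728] = 3.9567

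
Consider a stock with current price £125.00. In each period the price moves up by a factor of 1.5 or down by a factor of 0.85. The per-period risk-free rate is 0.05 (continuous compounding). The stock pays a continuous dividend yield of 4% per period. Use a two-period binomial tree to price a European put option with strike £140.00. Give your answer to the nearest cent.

Per-period risk-free factor R = e^0.05 = 1.0513; dividend-adjusted growth = e^(0.05−0.04) = 1.0101.
Risk-neutral probability p = (1.0101 − 0.85)/(1.5 − 0.85) = 0.1601/0.6500 = 0.2462
Terminal stock prices: S_uu = 281.2, S_ud = 159.4, S_dd = 90.31
Terminal payoffs (K − S): max(-141.2, 0) = 0, max(-19.38, 0) = 0, max(49.69, 0) = 49.69
Node u (S = 187.5): V_u = e^(−0.05)·[0.2462·0.0000 + 0.7538·0.0000] = 0.0000
Node d (S = 106.2): V_d = e^(−0.05)·[0.2462·0.0000 + 0.7538·49.6875] = 35.6263
Node 0 (S = 125): V_0 = e^(−0.05)·[0.2462·0.0000 + 0.7538·35.6263] = 25.5443

£25.54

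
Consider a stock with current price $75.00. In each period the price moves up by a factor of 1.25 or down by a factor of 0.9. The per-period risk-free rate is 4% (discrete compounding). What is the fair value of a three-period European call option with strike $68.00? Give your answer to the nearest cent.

$17.11

Risk-neutral probability p = (1 + 0.04 − 0.9)/(1.25 − 0.9) = 0.1400/0.3500 = 0.4000
Terminal stock prices: S_uuu = 146.5, S_uud = 105.5, S_udd = 75.94, S_ddd = 54.68
Terminal payoffs (S − K): max(78.48, 0) = 78.48, max(37.47, 0) = 37.47, max(7.938, 0) = 7.938, max(-13.32, 0) = 0
Node uu (S = 117.2): V_uu = 1/1.04·[0.4000·78.4844 + 0.6000·37.4688] = 51.8029
Node ud (S = 84.38): V_ud = 1/1.04·[0.4000·37.4688 + 0.6000·7.9375] = 18.9904
Node dd (S = 60.75): V_dd = 1/1.04·[0.4000·7.9375 + 0.6000·0.0000] = 3.0529
Node u (S = 93.75): V_u = 1/1.04·[0.4000·51.8029 + 0.6000·18.9904] = 30.8802
Node d (S = 67.5): V_d = 1/1.04·[0.4000·18.9904 + 0.6000·3.0529] = 9.0653
Node 0 (S = 75): V_0 = 1/1.04·[0.4000·30.8802 + 0.6000·9.0653] = 17.1070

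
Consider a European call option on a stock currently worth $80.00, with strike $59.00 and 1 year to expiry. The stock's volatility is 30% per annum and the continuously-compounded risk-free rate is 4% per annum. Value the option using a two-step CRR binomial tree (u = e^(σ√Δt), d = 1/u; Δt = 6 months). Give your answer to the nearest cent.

CRR parameters: u = e^(σ√Δt) = e^(0.3·√0.5) = 1.2363, d = 1/u = 0.8089
Per-period rate: rΔt = 0.04·0.5 = 0.02, so R = e^0.02 = 1.0202
Risk-neutral probability p = (e^0.02 − 0.8089)/(1.2363 − 0.8089) = 0.2113/0.4275 = 0.4944
Terminal stock prices: S_uu = 122.3, S_ud = 80, S_dd = 52.34
Terminal payoffs (S − K): max(63.28, 0) = 63.28, max(21, 0) = 21, max(-6.66, 0) = 0
Node u (S = 98.9): V_u = e^(−0.02)·[0.4944·63.2772 + 0.5056·21.0000] = 41.0732
Node d (S = 64.71): V_d = e^(−0.02)·[0.4944·21.0000 + 0.5056·0.0000] = 10.1773
Node 0 (S = 80): V_0 = e^(−0.02)·[0.4944·41.0732 + 0.5056·10.1773] = 24.9490

$24.95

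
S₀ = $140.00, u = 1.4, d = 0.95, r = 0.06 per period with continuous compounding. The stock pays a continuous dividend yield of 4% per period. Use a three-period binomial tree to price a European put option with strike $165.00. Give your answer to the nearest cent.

Per-period risk-free factor R = e^0.06 = 1.0618; dividend-adjusted growth = e^(0.06−0.04) = 1.0202.
Risk-neutral probability p = (1.0202 − 0.95)/(1.4 − 0.95) = 0.0702/0.4500 = 0.1560
Terminal stock prices: S_uuu = 384.2, S_uud = 260.7, S_udd = 176.9, S_ddd = 120
Terminal payoffs (K − S): max(-219.2, 0) = 0, max(-95.68, 0) = 0, max(-11.89, 0) = 0, max(44.97, 0) = 44.97
Node uu (S = 274.4): V_uu = e^(−0.06)·[0.1560·0.0000 + 0.8440·0.0000] = 0.0000
Node ud (S = 186.2): V_ud = e^(−0.06)·[0.1560·0.0000 + 0.8440·0.0000] = 0.0000
Node dd (S = 126.3): V_dd = e^(−0.06)·[0.1560·0.0000 + 0.8440·44.9675] = 35.7423
Node u (S = 196): V_u = e^(−0.06)·[0.1560·0.0000 + 0.8440·0.0000] = 0.0000
Node d (S = 133): V_d = e^(−0.06)·[0.1560·0.0000 + 0.8440·35.7423] = 28.4096
Node 0 (S = 140): V_0 = e^(−0.06)·[0.1560·0.0000 + 0.8440·28.4096] = 22.5813

$22.58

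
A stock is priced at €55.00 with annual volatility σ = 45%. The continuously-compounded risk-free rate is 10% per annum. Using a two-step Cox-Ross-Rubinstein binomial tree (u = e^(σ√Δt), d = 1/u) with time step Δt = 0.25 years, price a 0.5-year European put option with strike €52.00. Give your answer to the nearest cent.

€4.03

CRR parameters: u = e^(σ√Δt) = e^(0.45·√0.25) = 1.2523, d = 1/u = 0.7985
Per-period rate: rΔt = 0.1·0.25 = 0.025, so R = e^0.025 = 1.0253
Risk-neutral probability p = (e^0.025 − 0.7985)/(1.2523 − 0.7985) = 0.2268/0.4538 = 0.4998
Terminal stock prices: S_uu = 86.26, S_ud = 55, S_dd = 35.07
Terminal payoffs (K − S): max(-34.26, 0) = 0, max(-3, 0) = 0, max(16.93, 0) = 16.93
Node u (S = 68.88): V_u = e^(−0.025)·[0.4998·0.0000 + 0.5002·0.0000] = 0.0000
Node d (S = 43.92): V_d = e^(−0.025)·[0.4998·0.0000 + 0.5002·16.9305] = 8.2600
Node 0 (S = 55): V_0 = e^(−0.025)·[0.4998·0.0000 + 0.5002·8.2600] = 4.0299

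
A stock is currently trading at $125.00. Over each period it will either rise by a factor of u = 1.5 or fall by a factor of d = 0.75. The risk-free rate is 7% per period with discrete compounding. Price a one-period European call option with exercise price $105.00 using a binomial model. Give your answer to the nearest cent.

$32.90

Risk-neutral probability p = (1 + 0.07 − 0.75)/(1.5 − 0.75) = 0.3200/0.7500 = 0.4267
Terminal stock prices: S_u = 187.5, S_d = 93.75
Terminal payoffs (S − K): max(82.5, 0) = 82.5, max(-11.25, 0) = 0
Node 0 (S = 125): V_0 = 1/1.07·[0.4267·82.5000 + 0.5733·0.0000] = 32.8972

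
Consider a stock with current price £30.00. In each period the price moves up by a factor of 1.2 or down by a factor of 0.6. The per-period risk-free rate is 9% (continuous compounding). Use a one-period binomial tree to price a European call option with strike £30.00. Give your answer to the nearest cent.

£4.52

Risk-neutral probability p = (e^0.09 − 0.6)/(1.2 − 0.6) = 0.4942/0.6000 = 0.8236
Terminal stock prices: S_u = 36, S_d = 18
Terminal payoffs (S − K): max(6, 0) = 6, max(-12, 0) = 0
Node 0 (S = 30): V_0 = e^(−0.09)·[0.8236·6.0000 + 0.1764·0.0000] = 4.5164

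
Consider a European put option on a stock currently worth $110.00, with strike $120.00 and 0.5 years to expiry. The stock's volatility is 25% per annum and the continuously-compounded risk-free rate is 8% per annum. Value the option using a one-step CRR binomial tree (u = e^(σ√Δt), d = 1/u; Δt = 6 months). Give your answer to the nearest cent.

CRR parameters: u = e^(σ√Δt) = e^(0.25·√0.5) = 1.1934, d = 1/u = 0.8380
Per-period rate: rΔt = 0.08·0.5 = 0.04, so R = e^0.04 = 1.0408
Risk-neutral probability p = (e^0.04 − 0.8380)/(1.1934 − 0.8380) = 0.2028/0.3554 = 0.5708
Terminal stock prices: S_u = 131.3, S_d = 92.18
Terminal payoffs (K − S): max(-11.27, 0) = 0, max(27.82, 0) = 27.82
Node 0 (S = 110): V_0 = e^(−0.04)·[0.5708·0.0000 + 0.4292·27.8236] = 11.4749

$11.47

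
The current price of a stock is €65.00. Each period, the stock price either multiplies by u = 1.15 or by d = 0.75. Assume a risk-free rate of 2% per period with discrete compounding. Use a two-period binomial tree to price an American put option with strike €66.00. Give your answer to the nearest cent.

Risk-neutral probability p = (1 + 0.02 − 0.75)/(1.15 − 0.75) = 0.2700/0.4000 = 0.6750
Terminal stock prices: S_uu = 85.96, S_ud = 56.06, S_dd = 36.56
Terminal payoffs (K − S): max(-19.96, 0) = 0, max(9.938, 0) = 9.938, max(29.44, 0) = 29.44
Node u (S = 74.75): continuation = 1/1.02·[0.6750·0.0000 + 0.3250·9.9375] = 3.1664; exercise value = 0.0000 ≤ continuation, so V_u = 3.1664
Node d (S = 48.75): continuation = 1/1.02·[0.6750·9.9375 + 0.3250·29.4375] = 15.9559; exercise value = 17.2500 > continuation, so V_d = 17.2500 (exercise)
Node 0 (S = 65): continuation = 1/1.02·[0.6750·3.1664 + 0.3250·17.2500] = 7.5917; exercise value = 1.0000 ≤ continuation, so V_0 = 7.5917

€7.59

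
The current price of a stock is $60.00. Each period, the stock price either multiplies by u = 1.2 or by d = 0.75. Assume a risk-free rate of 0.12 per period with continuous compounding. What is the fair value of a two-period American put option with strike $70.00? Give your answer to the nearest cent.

Risk-neutral probability p = (e^0.12 − 0.75)/(1.2 − 0.75) = 0.3775/0.4500 = 0.8389
Terminal stock prices: S_uu = 86.4, S_ud = 54, S_dd = 33.75
Terminal payoffs (K − S): max(-16.4, 0) = 0, max(16, 0) = 16, max(36.25, 0) = 36.25
Node u (S = 72): continuation = e^(−0.12)·[0.8389·0.0000 + 0.1611·16.0000] = 2.2864; exercise value = 0.0000 ≤ continuation, so V_u = 2.2864
Node d (S = 45): continuation = e^(−0.12)·[0.8389·16.0000 + 0.1611·36.2500] = 17.0844; exercise value = 25.0000 > continuation, so V_d = 25.0000 (exercise)
Node 0 (S = 60): continuation = e^(−0.12)·[0.8389·2.2864 + 0.1611·25.0000] = 5.2736; exercise value = 10.0000 > continuation, so V_0 = 10.0000 (exercise)

$10.00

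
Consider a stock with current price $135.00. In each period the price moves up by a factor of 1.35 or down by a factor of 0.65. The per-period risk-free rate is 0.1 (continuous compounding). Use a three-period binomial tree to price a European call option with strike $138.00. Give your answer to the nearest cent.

$46.75

Risk-neutral probability p = (e^0.1 − 0.65)/(1.35 − 0.65) = 0.4552/0.7000 = 0.6502
Terminal stock prices: S_uuu = 332.2, S_uud = 159.9, S_udd = 77, S_ddd = 37.07
Terminal payoffs (S − K): max(194.2, 0) = 194.2, max(21.92, 0) = 21.92, max(-61, 0) = 0, max(-100.9, 0) = 0
Node uu (S = 246): V_uu = e^(−0.1)·[0.6502·194.1506 + 0.3498·21.9244] = 121.1699
Node ud (S = 118.5): V_ud = e^(−0.1)·[0.6502·21.9244 + 0.3498·0.0000] = 12.8995
Node dd (S = 57.04): V_dd = e^(−0.1)·[0.6502·0.0000 + 0.3498·0.0000] = 0.0000
Node u (S = 182.2): V_u = e^(−0.1)·[0.6502·121.1699 + 0.3498·12.8995] = 75.3745
Node d (S = 87.75): V_d = e^(−0.1)·[0.6502·12.8995 + 0.3498·0.0000] = 7.5896
Node 0 (S = 135): V_0 = e^(−0.1)·[0.6502·75.3745 + 0.3498·7.5896] = 46.7497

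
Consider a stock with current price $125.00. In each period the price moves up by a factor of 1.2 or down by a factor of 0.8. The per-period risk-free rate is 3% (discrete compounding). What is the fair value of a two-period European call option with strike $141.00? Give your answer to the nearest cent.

Risk-neutral probability p = (1 + 0.03 − 0.8)/(1.2 − 0.8) = 0.2300/0.4000 = 0.5750
Terminal stock prices: S_uu = 180, S_ud = 120, S_dd = 80
Terminal payoffs (S − K): max(39, 0) = 39, max(-21, 0) = 0, max(-61, 0) = 0
Node u (S = 150): V_u = 1/1.03·[0.5750·39.0000 + 0.4250·0.0000] = 21.7718
Node d (S = 100): V_d = 1/1.03·[0.5750·0.0000 + 0.4250·0.0000] = 0.0000
Node 0 (S = 125): V_0 = 1/1.03·[0.5750·21.7718 + 0.4250·0.0000] = 12.1542

$12.15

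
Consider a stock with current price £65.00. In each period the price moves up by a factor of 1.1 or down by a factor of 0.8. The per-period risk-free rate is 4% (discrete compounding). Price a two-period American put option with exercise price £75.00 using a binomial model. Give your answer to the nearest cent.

Risk-neutral probability p = (1 + 0.04 − 0.8)/(1.1 − 0.8) = 0.2400/0.3000 = 0.8000
Terminal stock prices: S_uu = 78.65, S_ud = 57.2, S_dd = 41.6
Terminal payoffs (K − S): max(-3.65, 0) = 0, max(17.8, 0) = 17.8, max(33.4, 0) = 33.4
Node u (S = 71.5): continuation = 1/1.04·[0.8000·0.0000 + 0.2000·17.8000] = 3.4231; exercise value = 3.5000 > continuation, so V_u = 3.5000 (exercise)
Node d (S = 52): continuation = 1/1.04·[0.8000·17.8000 + 0.2000·33.4000] = 20.1154; exercise value = 23.0000 > continuation, so V_d = 23.0000 (exercise)
Node 0 (S = 65): continuation = 1/1.04·[0.8000·3.5000 + 0.2000·23.0000] = 7.1154; exercise value = 10.0000 > continuation, so V_0 = 10.0000 (exercise)

£10.00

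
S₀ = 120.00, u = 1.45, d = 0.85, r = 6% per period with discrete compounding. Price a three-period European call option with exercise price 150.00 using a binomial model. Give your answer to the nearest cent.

20.70

Risk-neutral probability p = (1 + 0.06 − 0.85)/(1.45 − 0.85) = 0.2100/0.6000 = 0.3500
Terminal stock prices: S_uuu = 365.8, S_uud = 214.5, S_udd = 125.7, S_ddd = 73.69
Terminal payoffs (S − K): max(215.8, 0) = 215.8, max(64.46, 0) = 64.46, max(-24.29, 0) = 0, max(-76.31, 0) = 0
Node uu (S = 252.3): V_uu = 1/1.06·[0.3500·215.8350 + 0.6500·64.4550] = 110.7906
Node ud (S = 147.9): V_ud = 1/1.06·[0.3500·64.4550 + 0.6500·0.0000] = 21.2823
Node dd (S = 86.7): V_dd = 1/1.06·[0.3500·0.0000 + 0.6500·0.0000] = 0.0000
Node u (S = 174): V_u = 1/1.06·[0.3500·110.7906 + 0.6500·21.2823] = 49.6323
Node d (S = 102): V_d = 1/1.06·[0.3500·21.2823 + 0.6500·0.0000] = 7.0272
Node 0 (S = 120): V_0 = 1/1.06·[0.3500·49.6323 + 0.6500·7.0272] = 20.6971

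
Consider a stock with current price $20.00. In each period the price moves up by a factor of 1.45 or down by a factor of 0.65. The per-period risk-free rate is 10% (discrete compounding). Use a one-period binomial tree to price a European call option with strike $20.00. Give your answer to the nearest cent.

$4.60

Risk-neutral probability p = (1 + 0.1 − 0.65)/(1.45 − 0.65) = 0.4500/0.8000 = 0.5625
Terminal stock prices: S_u = 29, S_d = 13
Terminal payoffs (S − K): max(9, 0) = 9, max(-7, 0) = 0
Node 0 (S = 20): V_0 = 1/1.1·[0.5625·9.0000 + 0.4375·0.0000] = 4.6023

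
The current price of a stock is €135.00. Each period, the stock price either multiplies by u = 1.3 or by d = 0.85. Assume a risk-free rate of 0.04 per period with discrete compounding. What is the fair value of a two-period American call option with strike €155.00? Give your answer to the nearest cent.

Risk-neutral probability p = (1 + 0.04 − 0.85)/(1.3 − 0.85) = 0.1900/0.4500 = 0.4222
Terminal stock prices: S_uu = 228.2, S_ud = 149.2, S_dd = 97.54
Terminal payoffs (S − K): max(73.15, 0) = 73.15, max(-5.825, 0) = 0, max(-57.46, 0) = 0
Node u (S = 175.5): continuation = 1/1.04·[0.4222·73.1500 + 0.5778·0.0000] = 29.6976; exercise value = 20.5000 ≤ continuation, so V_u = 29.6976
Node d (S = 114.8): continuation = 1/1.04·[0.4222·0.0000 + 0.5778·0.0000] = 0.0000; exercise value = 0.0000 ≤ continuation, so V_d = 0.0000
Node 0 (S = 135): continuation = 1/1.04·[0.4222·29.6976 + 0.5778·0.0000] = 12.0567; exercise value = 0.0000 ≤ continuation, so V_0 = 12.0567

€12.06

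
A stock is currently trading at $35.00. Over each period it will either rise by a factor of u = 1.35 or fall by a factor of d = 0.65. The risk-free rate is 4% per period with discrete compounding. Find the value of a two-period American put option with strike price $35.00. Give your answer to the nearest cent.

$6.19

Risk-neutral probability p = (1 + 0.04 − 0.65)/(1.35 − 0.65) = 0.3900/0.7000 = 0.5571
Terminal stock prices: S_uu = 63.79, S_ud = 30.71, S_dd = 14.79
Terminal payoffs (K − S): max(-28.79, 0) = 0, max(4.287, 0) = 4.287, max(20.21, 0) = 20.21
Node u (S = 47.25): continuation = 1/1.04·[0.5571·0.0000 + 0.4429·4.2875] = 1.8257; exercise value = 0.0000 ≤ continuation, so V_u = 1.8257
Node d (S = 22.75): continuation = 1/1.04·[0.5571·4.2875 + 0.4429·20.2125] = 10.9038; exercise value = 12.2500 > continuation, so V_d = 12.2500 (exercise)
Node 0 (S = 35): continuation = 1/1.04·[0.5571·1.8257 + 0.4429·12.2500] = 6.1944; exercise value = 0.0000 ≤ continuation, so V_0 = 6.1944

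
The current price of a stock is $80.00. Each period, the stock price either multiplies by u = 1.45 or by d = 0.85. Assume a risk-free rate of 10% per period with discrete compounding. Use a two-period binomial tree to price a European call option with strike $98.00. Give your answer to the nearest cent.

Risk-neutral probability p = (1 + 0.1 − 0.85)/(1.45 − 0.85) = 0.2500/0.6000 = 0.4167
Terminal stock prices: S_uu = 168.2, S_ud = 98.6, S_dd = 57.8
Terminal payoffs (S − K): max(70.2, 0) = 70.2, max(0.6, 0) = 0.6, max(-40.2, 0) = 0
Node u (S = 116): V_u = 1/1.1·[0.4167·70.2000 + 0.5833·0.6000] = 26.9091
Node d (S = 68): V_d = 1/1.1·[0.4167·0.6000 + 0.5833·0.0000] = 0.2273
Node 0 (S = 80): V_0 = 1/1.1·[0.4167·26.9091 + 0.5833·0.2273] = 10.3134

$10.31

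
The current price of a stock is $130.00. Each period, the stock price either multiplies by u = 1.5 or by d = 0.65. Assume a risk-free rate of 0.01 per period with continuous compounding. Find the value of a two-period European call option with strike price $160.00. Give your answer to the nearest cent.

Risk-neutral probability p = (e^0.01 − 0.65)/(1.5 − 0.65) = 0.3601/0.8500 = 0.4236
Terminal stock prices: S_uu = 292.5, S_ud = 126.8, S_dd = 54.93
Terminal payoffs (S − K): max(132.5, 0) = 132.5, max(-33.25, 0) = 0, max(-105.1, 0) = 0
Node u (S = 195): V_u = e^(−0.01)·[0.4236·132.5000 + 0.5764·0.0000] = 55.5670
Node d (S = 84.5): V_d = e^(−0.01)·[0.4236·0.0000 + 0.5764·0.0000] = 0.0000
Node 0 (S = 130): V_0 = e^(−0.01)·[0.4236·55.5670 + 0.5764·0.0000] = 23.3033

$23.30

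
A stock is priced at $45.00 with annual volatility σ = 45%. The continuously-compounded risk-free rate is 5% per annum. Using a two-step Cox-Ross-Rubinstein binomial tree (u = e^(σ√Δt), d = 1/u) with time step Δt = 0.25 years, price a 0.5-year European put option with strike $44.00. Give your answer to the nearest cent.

CRR parameters: u = e^(σ√Δt) = e^(0.45·√0.25) = 1.2523, d = 1/u = 0.7985
Per-period rate: rΔt = 0.05·0.25 = 0.0125, so R = e^0.0125 = 1.0126
Risk-neutral probability p = (e^0.0125 − 0.7985)/(1.2523 − 0.7985) = 0.2141/0.4538 = 0.4717
Terminal stock prices: S_uu = 70.57, S_ud = 45, S_dd = 28.69
Terminal payoffs (K − S): max(-26.57, 0) = 0, max(-1, 0) = 0, max(15.31, 0) = 15.31
Node u (S = 56.35): V_u = e^(−0.0125)·[0.4717·0.0000 + 0.5283·0.0000] = 0.0000
Node d (S = 35.93): V_d = e^(−0.0125)·[0.4717·0.0000 + 0.5283·15.3067] = 7.9860
Node 0 (S = 45): V_0 = e^(−0.0125)·[0.4717·0.0000 + 0.5283·7.9860] = 4.1666

$4.17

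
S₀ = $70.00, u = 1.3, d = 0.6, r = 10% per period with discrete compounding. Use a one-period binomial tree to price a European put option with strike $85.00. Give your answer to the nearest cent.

Risk-neutral probability p = (1 + 0.1 − 0.6)/(1.3 − 0.6) = 0.5000/0.7000 = 0.7143
Terminal stock prices: S_u = 91, S_d = 42
Terminal payoffs (K − S): max(-6, 0) = 0, max(43, 0) = 43
Node 0 (S = 70): V_0 = 1/1.1·[0.7143·0.0000 + 0.2857·43.0000] = 11.1688

$11.17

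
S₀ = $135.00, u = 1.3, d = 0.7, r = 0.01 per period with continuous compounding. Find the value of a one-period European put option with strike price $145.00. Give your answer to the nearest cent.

Risk-neutral probability p = (e^0.01 − 0.7)/(1.3 − 0.7) = 0.3101/0.6000 = 0.5168
Terminal stock prices: S_u = 175.5, S_d = 94.5
Terminal payoffs (K − S): max(-30.5, 0) = 0, max(50.5, 0) = 50.5
Node 0 (S = 135): V_0 = e^(−0.01)·[0.5168·0.0000 + 0.4832·50.5000] = 24.1613

$24.16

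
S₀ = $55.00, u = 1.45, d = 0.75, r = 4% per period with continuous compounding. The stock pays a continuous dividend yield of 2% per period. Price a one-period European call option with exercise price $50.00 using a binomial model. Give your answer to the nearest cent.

Per-period risk-free factor R = e^0.04 = 1.0408; dividend-adjusted growth = e^(0.04−0.02) = 1.0202.
Risk-neutral probability p = (1.0202 − 0.75)/(1.45 − 0.75) = 0.2702/0.7000 = 0.3860
Terminal stock prices: S_u = 79.75, S_d = 41.25
Terminal payoffs (S − K): max(29.75, 0) = 29.75, max(-8.75, 0) = 0
Node 0 (S = 55): V_0 = e^(−0.04)·[0.3860·29.7500 + 0.6140·0.0000] = 11.0333

$11.03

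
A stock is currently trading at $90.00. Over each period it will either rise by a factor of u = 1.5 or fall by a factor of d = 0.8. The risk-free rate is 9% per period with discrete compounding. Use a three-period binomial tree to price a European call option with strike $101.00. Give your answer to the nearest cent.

$25.34

Risk-neutral probability p = (1 + 0.09 − 0.8)/(1.5 − 0.8) = 0.2900/0.7000 = 0.4143
Terminal stock prices: S_uuu = 303.8, S_uud = 162, S_udd = 86.4, S_ddd = 46.08
Terminal payoffs (S − K): max(202.8, 0) = 202.8, max(61, 0) = 61, max(-14.6, 0) = 0, max(-54.92, 0) = 0
Node uu (S = 202.5): V_uu = 1/1.09·[0.4143·202.7500 + 0.5857·61.0000] = 109.8394
Node ud (S = 108): V_ud = 1/1.09·[0.4143·61.0000 + 0.5857·0.0000] = 23.1848
Node dd (S = 57.6): V_dd = 1/1.09·[0.4143·0.0000 + 0.5857·0.0000] = 0.0000
Node u (S = 135): V_u = 1/1.09·[0.4143·109.8394 + 0.5857·23.1848] = 54.2060
Node d (S = 72): V_d = 1/1.09·[0.4143·23.1848 + 0.5857·0.0000] = 8.8120
Node 0 (S = 90): V_0 = 1/1.09·[0.4143·54.2060 + 0.5857·8.8120] = 25.3377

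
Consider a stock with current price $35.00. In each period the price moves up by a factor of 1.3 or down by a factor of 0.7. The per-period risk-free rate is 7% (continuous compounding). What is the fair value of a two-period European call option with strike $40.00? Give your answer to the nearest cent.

$6.42

Risk-neutral probability p = (e^0.07 − 0.7)/(1.3 − 0.7) = 0.3725/0.6000 = 0.6208
Terminal stock prices: S_uu = 59.15, S_ud = 31.85, S_dd = 17.15
Terminal payoffs (S − K): max(19.15, 0) = 19.15, max(-8.15, 0) = 0, max(-22.85, 0) = 0
Node u (S = 45.5): V_u = e^(−0.07)·[0.6208·19.1500 + 0.3792·0.0000] = 11.0854
Node d (S = 24.5): V_d = e^(−0.07)·[0.6208·0.0000 + 0.3792·0.0000] = 0.0000
Node 0 (S = 35): V_0 = e^(−0.07)·[0.6208·11.0854 + 0.3792·0.0000] = 6.4171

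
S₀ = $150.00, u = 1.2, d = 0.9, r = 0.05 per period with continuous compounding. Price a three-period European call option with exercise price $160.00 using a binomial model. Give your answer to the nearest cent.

$22.14

Risk-neutral probability p = (e^0.05 − 0.9)/(1.2 − 0.9) = 0.1513/0.3000 = 0.5042
Terminal stock prices: S_uuu = 259.2, S_uud = 194.4, S_udd = 145.8, S_ddd = 109.4
Terminal payoffs (S − K): max(99.2, 0) = 99.2, max(34.4, 0) = 34.4, max(-14.2, 0) = 0, max(-50.65, 0) = 0
Node uu (S = 216): V_uu = e^(−0.05)·[0.5042·99.2000 + 0.4958·34.4000] = 63.8033
Node ud (S = 162): V_ud = e^(−0.05)·[0.5042·34.4000 + 0.4958·0.0000] = 16.4998
Node dd (S = 121.5): V_dd = e^(−0.05)·[0.5042·0.0000 + 0.4958·0.0000] = 0.0000
Node u (S = 180): V_u = e^(−0.05)·[0.5042·63.8033 + 0.4958·16.4998] = 38.3840
Node d (S = 135): V_d = e^(−0.05)·[0.5042·16.4998 + 0.4958·0.0000] = 7.9140
Node 0 (S = 150): V_0 = e^(−0.05)·[0.5042·38.3840 + 0.4958·7.9140] = 22.1428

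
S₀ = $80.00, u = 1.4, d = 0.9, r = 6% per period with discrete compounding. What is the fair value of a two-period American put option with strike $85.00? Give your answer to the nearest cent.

Risk-neutral probability p = (1 + 0.06 − 0.9)/(1.4 − 0.9) = 0.1600/0.5000 = 0.3200
Terminal stock prices: S_uu = 156.8, S_ud = 100.8, S_dd = 64.8
Terminal payoffs (K − S): max(-71.8, 0) = 0, max(-15.8, 0) = 0, max(20.2, 0) = 20.2
Node u (S = 112): continuation = 1/1.06·[0.3200·0.0000 + 0.6800·0.0000] = 0.0000; exercise value = 0.0000 ≤ continuation, so V_u = 0.0000
Node d (S = 72): continuation = 1/1.06·[0.3200·0.0000 + 0.6800·20.2000] = 12.9585; exercise value = 13.0000 > continuation, so V_d = 13.0000 (exercise)
Node 0 (S = 80): continuation = 1/1.06·[0.3200·0.0000 + 0.6800·13.0000] = 8.3396; exercise value = 5.0000 ≤ continuation, so V_0 = 8.3396

$8.34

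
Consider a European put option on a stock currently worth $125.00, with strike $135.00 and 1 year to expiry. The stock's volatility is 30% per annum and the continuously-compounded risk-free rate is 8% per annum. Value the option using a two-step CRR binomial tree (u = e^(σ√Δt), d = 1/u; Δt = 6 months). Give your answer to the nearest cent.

CRR parameters: u = e^(σ√Δt) = e^(0.3·√0.5) = 1.2363, d = 1/u = 0.8089
Per-period rate: rΔt = 0.08·0.5 = 0.04, so R = e^0.04 = 1.0408
Risk-neutral probability p = (e^0.04 − 0.8089)/(1.2363 − 0.8089) = 0.2320/0.4275 = 0.5426
Terminal stock prices: S_uu = 191.1, S_ud = 125, S_dd = 81.78
Terminal payoffs (K − S): max(-56.06, 0) = 0, max(10, 0) = 10, max(53.22, 0) = 53.22
Node u (S = 154.5): V_u = e^(−0.04)·[0.5426·0.0000 + 0.4574·10.0000] = 4.3943
Node d (S = 101.1): V_d = e^(−0.04)·[0.5426·10.0000 + 0.4574·53.2186] = 28.5993
Node 0 (S = 125): V_0 = e^(−0.04)·[0.5426·4.3943 + 0.4574·28.5993] = 14.8583

$14.86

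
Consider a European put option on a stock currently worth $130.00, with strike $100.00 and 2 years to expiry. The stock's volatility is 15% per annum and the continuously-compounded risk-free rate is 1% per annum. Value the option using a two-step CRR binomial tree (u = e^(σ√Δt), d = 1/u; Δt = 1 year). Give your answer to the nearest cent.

$0.92

CRR parameters: u = e^(σ√Δt) = e^(0.15·√1) = 1.1618, d = 1/u = 0.8607
Per-period rate: rΔt = 0.01·1 = 0.01, so R = e^0.01 = 1.0101
Risk-neutral probability p = (e^0.01 − 0.8607)/(1.1618 − 0.8607) = 0.1493/0.3011 = 0.4959
Terminal stock prices: S_uu = 175.5, S_ud = 130, S_dd = 96.31
Terminal payoffs (K − S): max(-75.48, 0) = 0, max(-30, 0) = 0, max(3.694, 0) = 3.694
Node u (S = 151): V_u = e^(−0.01)·[0.4959·0.0000 + 0.5041·0.0000] = 0.0000
Node d (S = 111.9): V_d = e^(−0.01)·[0.4959·0.0000 + 0.5041·3.6936] = 1.8433
Node 0 (S = 130): V_0 = e^(−0.01)·[0.4959·0.0000 + 0.5041·1.8433] = 0.9199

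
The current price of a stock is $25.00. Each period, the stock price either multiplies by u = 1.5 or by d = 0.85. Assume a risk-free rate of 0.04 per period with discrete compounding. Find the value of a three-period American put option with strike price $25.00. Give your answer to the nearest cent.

Risk-neutral probability p = (1 + 0.04 − 0.85)/(1.5 − 0.85) = 0.1900/0.6500 = 0.2923
Terminal stock prices: S_uuu = 84.38, S_uud = 47.81, S_udd = 27.09, S_ddd = 15.35
Terminal payoffs (K − S): max(-59.38, 0) = 0, max(-22.81, 0) = 0, max(-2.094, 0) = 0, max(9.647, 0) = 9.647
Node uu (S = 56.25): continuation = 1/1.04·[0.2923·0.0000 + 0.7077·0.0000] = 0.0000; exercise value = 0.0000 ≤ continuation, so V_uu = 0.0000
Node ud (S = 31.88): continuation = 1/1.04·[0.2923·0.0000 + 0.7077·0.0000] = 0.0000; exercise value = 0.0000 ≤ continuation, so V_ud = 0.0000
Node dd (S = 18.06): continuation = 1/1.04·[0.2923·0.0000 + 0.7077·9.6469] = 6.5644; exercise value = 6.9375 > continuation, so V_dd = 6.9375 (exercise)
Node u (S = 37.5): continuation = 1/1.04·[0.2923·0.0000 + 0.7077·0.0000] = 0.0000; exercise value = 0.0000 ≤ continuation, so V_u = 0.0000
Node d (S = 21.25): continuation = 1/1.04·[0.2923·0.0000 + 0.7077·6.9375] = 4.7208; exercise value = 3.7500 ≤ continuation, so V_d = 4.7208
Node 0 (S = 25): continuation = 1/1.04·[0.2923·0.0000 + 0.7077·4.7208] = 3.2124; exercise value = 0.0000 ≤ continuation, so V_0 = 3.2124

$3.21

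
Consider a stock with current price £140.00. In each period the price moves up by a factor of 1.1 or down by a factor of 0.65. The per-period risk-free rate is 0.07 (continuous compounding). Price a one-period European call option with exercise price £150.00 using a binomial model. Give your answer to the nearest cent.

£3.50

Risk-neutral probability p = (e^0.07 − 0.65)/(1.1 − 0.65) = 0.4225/0.4500 = 0.9389
Terminal stock prices: S_u = 154, S_d = 91
Terminal payoffs (S − K): max(4, 0) = 4, max(-59, 0) = 0
Node 0 (S = 140): V_0 = e^(−0.07)·[0.9389·4.0000 + 0.0611·0.0000] = 3.5017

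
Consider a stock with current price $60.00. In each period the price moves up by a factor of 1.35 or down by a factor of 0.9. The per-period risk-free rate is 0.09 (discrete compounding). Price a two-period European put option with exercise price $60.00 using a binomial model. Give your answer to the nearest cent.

Risk-neutral probability p = (1 + 0.09 − 0.9)/(1.35 − 0.9) = 0.1900/0.4500 = 0.4222
Terminal stock prices: S_uu = 109.4, S_ud = 72.9, S_dd = 48.6
Terminal payoffs (K − S): max(-49.35, 0) = 0, max(-12.9, 0) = 0, max(11.4, 0) = 11.4
Node u (S = 81): V_u = 1/1.09·[0.4222·0.0000 + 0.5778·0.0000] = 0.0000
Node d (S = 54): V_d = 1/1.09·[0.4222·0.0000 + 0.5778·11.4000] = 6.0428
Node 0 (S = 60): V_0 = 1/1.09·[0.4222·0.0000 + 0.5778·6.0428] = 3.2031

$3.20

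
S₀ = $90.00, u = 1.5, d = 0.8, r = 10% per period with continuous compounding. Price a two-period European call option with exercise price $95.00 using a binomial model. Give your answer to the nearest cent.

Risk-neutral probability p = (e^0.1 − 0.8)/(1.5 − 0.8) = 0.3052/0.7000 = 0.4360
Terminal stock prices: S_uu = 202.5, S_ud = 108, S_dd = 57.6
Terminal payoffs (S − K): max(107.5, 0) = 107.5, max(13, 0) = 13, max(-37.4, 0) = 0
Node u (S = 135): V_u = e^(−0.1)·[0.4360·107.5000 + 0.5640·13.0000] = 49.0404
Node d (S = 72): V_d = e^(−0.1)·[0.4360·13.0000 + 0.5640·0.0000] = 5.1281
Node 0 (S = 90): V_0 = e^(−0.1)·[0.4360·49.0404 + 0.5640·5.1281] = 21.9623

$21.96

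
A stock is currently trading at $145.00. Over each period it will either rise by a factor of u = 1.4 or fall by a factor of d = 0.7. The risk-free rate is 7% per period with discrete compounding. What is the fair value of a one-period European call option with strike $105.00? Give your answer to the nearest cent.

$48.41

Risk-neutral probability p = (1 + 0.07 − 0.7)/(1.4 − 0.7) = 0.3700/0.7000 = 0.5286
Terminal stock prices: S_u = 203, S_d = 101.5
Terminal payoffs (S − K): max(98, 0) = 98, max(-3.5, 0) = 0
Node 0 (S = 145): V_0 = 1/1.07·[0.5286·98.0000 + 0.4714·0.0000] = 48.4112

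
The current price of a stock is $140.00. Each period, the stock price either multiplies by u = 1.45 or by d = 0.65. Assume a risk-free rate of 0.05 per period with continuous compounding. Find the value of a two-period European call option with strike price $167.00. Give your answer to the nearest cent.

$28.99

Risk-neutral probability p = (e^0.05 − 0.65)/(1.45 − 0.65) = 0.4013/0.8000 = 0.5016
Terminal stock prices: S_uu = 294.4, S_ud = 132, S_dd = 59.15
Terminal payoffs (S − K): max(127.4, 0) = 127.4, max(-35.05, 0) = 0, max(-107.8, 0) = 0
Node u (S = 203): V_u = e^(−0.05)·[0.5016·127.3500 + 0.4984·0.0000] = 60.7620
Node d (S = 91): V_d = e^(−0.05)·[0.5016·0.0000 + 0.4984·0.0000] = 0.0000
Node 0 (S = 140): V_0 = e^(−0.05)·[0.5016·60.7620 + 0.4984·0.0000] = 28.9911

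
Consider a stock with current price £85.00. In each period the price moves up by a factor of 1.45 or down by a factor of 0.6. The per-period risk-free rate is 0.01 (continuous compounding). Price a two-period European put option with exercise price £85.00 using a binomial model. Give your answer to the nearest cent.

£19.69

Risk-neutral probability p = (e^0.01 − 0.6)/(1.45 − 0.6) = 0.4101/0.8500 = 0.4824
Terminal stock prices: S_uu = 178.7, S_ud = 73.95, S_dd = 30.6
Terminal payoffs (K − S): max(-93.71, 0) = 0, max(11.05, 0) = 11.05, max(54.4, 0) = 54.4
Node u (S = 123.2): V_u = e^(−0.01)·[0.4824·0.0000 + 0.5176·11.0500] = 5.6624
Node d (S = 51): V_d = e^(−0.01)·[0.4824·11.0500 + 0.5176·54.4000] = 33.1542
Node 0 (S = 85): V_0 = e^(−0.01)·[0.4824·5.6624 + 0.5176·33.1542] = 19.6939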